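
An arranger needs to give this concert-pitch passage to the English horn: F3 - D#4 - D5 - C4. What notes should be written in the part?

C4 A#4 A5 G4

Written C4 sounds as F3 on the English horn, so concert pitches are written a perfect fifth up.
F3 becomes C4
D#4 becomes A#4
D5 becomes A5
C4 becomes G4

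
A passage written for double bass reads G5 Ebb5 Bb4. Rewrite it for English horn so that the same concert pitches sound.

D5 Bbb4 F4

First find concert pitch: the double bass sounds a perfect octave below written, so G5 Ebb5 Bb4 sounds G4 Ebb4 Bb3.
Then write for English horn: it sounds a perfect fifth below written, so the part must be a perfect fifth above concert.
G4 → D5
Ebb4 → Bbb4
Bb3 → F4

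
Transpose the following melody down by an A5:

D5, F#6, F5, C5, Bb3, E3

Gb4 Bb5 Bbb4 Fb4 Ebb3 Ab2

D5 becomes Gb4
F#6 becomes Bb5
F5 becomes Bbb4
C5 becomes Fb4
Bb3 becomes Ebb3
E3 becomes Ab2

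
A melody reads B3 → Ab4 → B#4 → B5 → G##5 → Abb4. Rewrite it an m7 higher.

A4 Gb5 A#5 A6 F##6 Gbb5

A minor seventh up from B3 gives A4.
A minor seventh up from Ab4 gives Gb5.
B#4 up a minor seventh is A#5.
A minor seventh up from B5 gives A6.
G##5 up a minor seventh is F##6.
Abb4: a seventh up reaches G, and 10 semitones makes it Gbb5.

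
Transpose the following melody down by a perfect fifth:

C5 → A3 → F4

F4 D3 Bb3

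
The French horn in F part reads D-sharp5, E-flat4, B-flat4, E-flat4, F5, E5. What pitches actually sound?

Written C4 on the French horn in F sounds as F3, a perfect fifth lower; apply that shift to every note.
D#5 → G#4
Eb4 → Ab3
Bb4 → Eb4
Eb4 → Ab3
F5 → Bb4
E5 → A4

G#4 Ab3 Eb4 Ab3 Bb4 A4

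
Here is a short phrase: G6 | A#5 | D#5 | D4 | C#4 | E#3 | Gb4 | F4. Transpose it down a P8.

G6 becomes G5
A#5 becomes A#4
D#5 becomes D#4
D4 becomes D3
C#4 becomes C#3
E#3 becomes E#2
Gb4 becomes Gb3
F4 becomes F3

G5 A#4 D#4 D3 C#3 E#2 Gb3 F3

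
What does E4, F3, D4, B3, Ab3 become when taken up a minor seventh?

D5 Eb4 C5 A4 Gb4

E4 gives D5
F3 gives Eb4
D4 gives C5
B3 gives A4
Ab3 gives Gb4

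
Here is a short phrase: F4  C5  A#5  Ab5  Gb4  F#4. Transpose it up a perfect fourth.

Bb4 F5 D#6 Db6 Cb5 B4

F4: a fourth up reaches B, and 5 semitones makes it Bb4.
A perfect fourth up from C5 gives F5.
A#5: a fourth up reaches D, and 5 semitones makes it D#6.
Ab5: a fourth up reaches D, and 5 semitones makes it Db6.
Gb4: a fourth up reaches C, and 5 semitones makes it Cb5.
F#4 up a perfect fourth is B4.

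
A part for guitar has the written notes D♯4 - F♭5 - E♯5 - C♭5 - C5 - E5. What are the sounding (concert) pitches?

D#3 Fb4 E#4 Cb4 C4 E4

Written C4 on the guitar sounds as C3, a perfect octave lower; apply that shift to every note.
D#4 → D#3
Fb5 → Fb4
E#5 → E#4
Cb5 → Cb4
C5 → C4
E5 → E4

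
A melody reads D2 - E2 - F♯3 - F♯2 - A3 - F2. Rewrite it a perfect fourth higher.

G2 A2 B3 B2 D4 Bb2

D2: a fourth up reaches G, and 5 semitones makes it G2.
E2: a fourth up reaches A, and 5 semitones makes it A2.
F#3 up a perfect fourth is B3.
A perfect fourth up from F#2 gives B2.
A3: a fourth up reaches D, and 5 semitones makes it D4.
F2: a fourth up reaches B, and 5 semitones makes it Bb2.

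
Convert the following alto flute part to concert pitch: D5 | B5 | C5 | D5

A4 F#5 G4 A4

Written C4 on the alto flute sounds as G3, a perfect fourth lower; apply that shift to every note.
D5 → A4
B5 → F#5
C5 → G4
D5 → A4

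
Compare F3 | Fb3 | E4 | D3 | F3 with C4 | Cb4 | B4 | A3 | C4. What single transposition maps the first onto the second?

up a perfect fifth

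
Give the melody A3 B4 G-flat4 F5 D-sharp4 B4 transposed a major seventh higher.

G#4 A#5 F5 E6 C##5 A#5

A3 becomes G#4
B4 becomes A#5
Gb4 becomes F5
F5 becomes E6
D#4 becomes C##5
B4 becomes A#5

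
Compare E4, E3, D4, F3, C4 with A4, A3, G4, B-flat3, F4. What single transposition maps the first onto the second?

From E4 to A4 is 4 letter names — a fourth of some quality.
E4 to A4 is 5 semitones, which makes it a perfect fourth; the second version is higher, so the direction is up.
Checking another pair — C4 → F4 — gives the same interval.

up a perfect fourth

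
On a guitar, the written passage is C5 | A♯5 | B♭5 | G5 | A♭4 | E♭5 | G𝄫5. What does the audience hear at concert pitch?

C4 A#4 Bb4 G4 Ab3 Eb4 Gbb4

The guitar sounds a perfect octave below written, so transpose each written note down a perfect octave.
C5 → C4
A#5 → A#4
Bb5 → Bb4
G5 → G4
Ab4 → Ab3
Eb5 → Eb4
Gbb5 → Gbb4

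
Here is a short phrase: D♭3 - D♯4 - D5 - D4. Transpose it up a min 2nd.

Db3 -> Ebb3
D#4 -> E4
D5 -> Eb5
D4 -> Eb4

Ebb3 E4 Eb5 Eb4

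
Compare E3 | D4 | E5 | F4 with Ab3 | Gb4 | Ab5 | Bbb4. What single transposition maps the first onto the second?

up a diminished fourth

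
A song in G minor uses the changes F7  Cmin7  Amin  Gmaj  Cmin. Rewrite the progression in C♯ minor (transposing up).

B7 F#min7 D#min C#maj F#min

G minor up to C♯ minor is an augmented fourth; each chord root moves by that interval while the quality stays the same.
F7: root F up an augmented fourth → B, giving B7.
Cmin7: root C up an augmented fourth → F#, giving F#min7.
Amin: root A up an augmented fourth → D#, giving D#min.
Gmaj: root G up an augmented fourth → C#, giving C#maj.
Cmin: root C up an augmented fourth → F#, giving F#min.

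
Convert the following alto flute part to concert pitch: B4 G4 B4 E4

The alto flute sounds a perfect fourth below written, so transpose each written note down a perfect fourth.
B4 -> F#4
G4 -> D4
B4 -> F#4
E4 -> B3

F#4 D4 F#4 B3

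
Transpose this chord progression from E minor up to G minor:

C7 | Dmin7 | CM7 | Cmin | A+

Eb7 Fmin7 EbM7 Ebmin C+

E minor up to G minor is a minor third; each chord root moves by that interval while the quality stays the same.
C7: root C up a minor third → Eb, giving Eb7.
Dmin7: root D up a minor third → F, giving Fmin7.
CM7: root C up a minor third → Eb, giving EbM7.
Cmin: root C up a minor third → Eb, giving Ebmin.
A+: root A up a minor third → C, giving C+.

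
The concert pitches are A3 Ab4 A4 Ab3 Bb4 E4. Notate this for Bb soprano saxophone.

Written C4 sounds as Bb3 on the Bb soprano saxophone, so concert pitches are written a major second up.
A3 to B3
Ab4 to Bb4
A4 to B4
Ab3 to Bb3
Bb4 to C5
E4 to F#4

B3 Bb4 B4 Bb3 C5 F#4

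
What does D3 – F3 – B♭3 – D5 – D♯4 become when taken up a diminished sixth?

Bbb3 Dbb4 Gbb4 Bbb5 Bb4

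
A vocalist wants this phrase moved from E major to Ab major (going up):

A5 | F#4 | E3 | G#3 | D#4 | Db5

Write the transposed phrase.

Db6 Bb4 Ab3 C4 G4 Gbb5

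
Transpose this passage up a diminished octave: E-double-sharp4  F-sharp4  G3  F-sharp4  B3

E#5 F5 Gb4 F5 Bb4

A diminished octave up from E##4 gives E#5.
A diminished octave up from F#4 gives F5.
G3: an octave up reaches G, and 11 semitones makes it Gb4.
F#4 up a diminished octave is F5.
A diminished octave up from B3 gives Bb4.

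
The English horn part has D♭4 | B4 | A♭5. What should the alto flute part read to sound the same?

Cb4 A4 Gb5

First find concert pitch: the English horn sounds a perfect fifth below written, so D♭4 B4 A♭5 sounds Gb3 E4 Db5.
Then write for alto flute: it sounds a perfect fourth below written, so the part must be a perfect fourth above concert.
Gb3 → Cb4
E4 → A4
Db5 → Gb5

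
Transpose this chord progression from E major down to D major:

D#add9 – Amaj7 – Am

E major down to D major is a major second; each chord root moves by that interval while the quality stays the same.
D#add9: root D# down a major second → C#, giving C#add9.
Amaj7: root A down a major second → G, giving Gmaj7.
Am: root A down a major second → G, giving Gm.

C#add9 Gmaj7 Gm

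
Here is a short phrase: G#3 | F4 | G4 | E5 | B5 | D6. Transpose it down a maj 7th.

A2 Gb3 Ab3 F4 C5 Eb5

G#3 becomes A2
F4 becomes Gb3
G4 becomes Ab3
E5 becomes F4
B5 becomes C5
D6 becomes Eb5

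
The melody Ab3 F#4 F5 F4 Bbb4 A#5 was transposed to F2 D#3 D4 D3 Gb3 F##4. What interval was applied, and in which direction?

From Ab3 to F2 is 10 letter names — a tenth of some quality.
F2 to Ab3 is 15 semitones, which makes it a minor tenth; the second version is lower, so the direction is down.
Checking another pair — A#5 → F##4 — gives the same interval.

down a minor tenth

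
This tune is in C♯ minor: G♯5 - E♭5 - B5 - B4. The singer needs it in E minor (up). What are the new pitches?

B5 Gb5 D6 D5

From C♯ up to E is a minor third; apply that to each pitch.
G#5 to B5
Eb5 to Gb5
B5 to D6
B4 to D5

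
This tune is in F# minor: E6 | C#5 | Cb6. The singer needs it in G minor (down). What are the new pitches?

From F# down to G is a major seventh; apply that to each pitch.
E6 to F5
C#5 to D4
Cb6 to Dbb5

F5 D4 Dbb5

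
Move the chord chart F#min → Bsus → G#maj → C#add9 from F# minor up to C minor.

F# minor up to C minor is a diminished fifth; each chord root moves by that interval while the quality stays the same.
F#min: root F# up a diminished fifth → C, giving Cmin.
Bsus: root B up a diminished fifth → F, giving Fsus.
G#maj: root G# up a diminished fifth → D, giving Dmaj.
C#add9: root C# up a diminished fifth → G, giving Gadd9.

Cmin Fsus Dmaj Gadd9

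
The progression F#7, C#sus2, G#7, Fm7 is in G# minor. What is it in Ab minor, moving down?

G# minor down to Ab minor is an augmented seventh; each chord root moves by that interval while the quality stays the same.
F#7: root F# down an augmented seventh → Gb, giving Gb7.
C#sus2: root C# down an augmented seventh → Db, giving Dbsus2.
G#7: root G# down an augmented seventh → Ab, giving Ab7.
Fm7: root F down an augmented seventh → Gbb, giving Gbbm7.

Gb7 Dbsus2 Ab7 Gbbm7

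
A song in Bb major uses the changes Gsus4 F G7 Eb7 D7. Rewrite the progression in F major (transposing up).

Dsus4 C D7 Bb7 A7

Bb major up to F major is a perfect fifth; each chord root moves by that interval while the quality stays the same.
Gsus4: root G up a perfect fifth → D, giving Dsus4.
F: root F up a perfect fifth → C, giving C.
G7: root G up a perfect fifth → D, giving D7.
Eb7: root Eb up a perfect fifth → Bb, giving Bb7.
D7: root D up a perfect fifth → A, giving A7.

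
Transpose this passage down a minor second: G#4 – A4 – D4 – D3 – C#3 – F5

G#4 gives F##4
A4 gives G#4
D4 gives C#4
D3 gives C#3
C#3 gives B#2
F5 gives E5

F##4 G#4 C#4 C#3 B#2 E5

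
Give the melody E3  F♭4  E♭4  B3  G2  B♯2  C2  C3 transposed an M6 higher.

C#4 Db5 C5 G#4 E3 G##3 A2 A3

E3 -> C#4
Fb4 -> Db5
Eb4 -> C5
B3 -> G#4
G2 -> E3
B#2 -> G##3
C2 -> A2
C3 -> A3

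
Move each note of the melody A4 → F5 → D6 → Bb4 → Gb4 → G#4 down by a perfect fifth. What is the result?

A4 gives D4
F5 gives Bb4
D6 gives G5
Bb4 gives Eb4
Gb4 gives Cb4
G#4 gives C#4

D4 Bb4 G5 Eb4 Cb4 C#4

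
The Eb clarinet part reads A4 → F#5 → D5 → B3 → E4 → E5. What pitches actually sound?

C5 A5 F5 D4 G4 G5

Written C4 on the Eb clarinet sounds as Eb4, a minor third higher; apply that shift to every note.
A4 becomes C5
F#5 becomes A5
D5 becomes F5
B3 becomes D4
E4 becomes G4
E5 becomes G5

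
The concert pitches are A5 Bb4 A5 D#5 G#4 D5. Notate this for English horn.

Written C4 sounds as F3 on the English horn, so concert pitches are written a perfect fifth up.
A5 → E6
Bb4 → F5
A5 → E6
D#5 → A#5
G#4 → D#5
D5 → A5

E6 F5 E6 A#5 D#5 A5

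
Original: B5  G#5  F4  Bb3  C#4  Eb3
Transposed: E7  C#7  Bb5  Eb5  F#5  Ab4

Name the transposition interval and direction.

up a perfect eleventh

Take the first pair: B5 → E7. B to E spans 11 letter names, so the interval is some kind of eleventh.
B5 to E7 is 17 semitones, which makes it a perfect eleventh; the second version is higher, so the direction is up.
Checking another pair — Eb3 → Ab4 — gives the same interval.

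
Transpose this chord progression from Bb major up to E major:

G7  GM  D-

C#7 C#M G#-

Bb major up to E major is an augmented fourth; each chord root moves by that interval while the quality stays the same.
G7: root G up an augmented fourth → C#, giving C#7.
GM: root G up an augmented fourth → C#, giving C#M.
D-: root D up an augmented fourth → G#, giving G#-.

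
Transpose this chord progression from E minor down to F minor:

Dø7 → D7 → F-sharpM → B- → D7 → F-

Ebø7 Eb7 GM C- Eb7 Gb-

E minor down to F minor is a major seventh; each chord root moves by that interval while the quality stays the same.
Dø7: root D down a major seventh → Eb, giving Ebø7.
D7: root D down a major seventh → Eb, giving Eb7.
F-sharpM: root F-sharp down a major seventh → G, giving GM.
B-: root B down a major seventh → C, giving C-.
D7: root D down a major seventh → Eb, giving Eb7.
F-: root F down a major seventh → Gb, giving Gb-.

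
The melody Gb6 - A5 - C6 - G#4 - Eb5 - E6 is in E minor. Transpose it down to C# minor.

Eb6 F#5 A5 E#4 C5 C#6

From E down to C# is a minor third; apply that to each pitch.
Gb6 -> Eb6
A5 -> F#5
C6 -> A5
G#4 -> E#4
Eb5 -> C5
E6 -> C#6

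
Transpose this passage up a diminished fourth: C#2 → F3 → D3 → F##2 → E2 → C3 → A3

A diminished fourth up from C#2 gives F2.
A diminished fourth up from F3 gives Bbb3.
A diminished fourth up from D3 gives Gb3.
F##2: a fourth up reaches B, and 4 semitones makes it B2.
E2 up a diminished fourth is Ab2.
C3 up a diminished fourth is Fb3.
A3 up a diminished fourth is Db4.

F2 Bbb3 Gb3 B2 Ab2 Fb3 Db4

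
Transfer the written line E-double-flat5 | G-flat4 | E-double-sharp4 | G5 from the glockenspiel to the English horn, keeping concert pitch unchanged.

First find concert pitch: the glockenspiel sounds a perfect fifteenth above written, so E-double-flat5 G-flat4 E-double-sharp4 G5 sounds Ebb7 Gb6 E##6 G7.
Then write for English horn: it sounds a perfect fifth below written, so the part must be a perfect fifth above concert.
Ebb7 → Bbb7
Gb6 → Db7
E##6 → B##6
G7 → D8

Bbb7 Db7 B##6 D8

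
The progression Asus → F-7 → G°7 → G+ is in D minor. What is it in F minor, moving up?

D minor up to F minor is a minor third; each chord root moves by that interval while the quality stays the same.
Asus: root A up a minor third → C, giving Csus.
F-7: root F up a minor third → Ab, giving Ab-7.
G°7: root G up a minor third → Bb, giving Bb°7.
G+: root G up a minor third → Bb, giving Bb+.

Csus Ab-7 Bb°7 Bb+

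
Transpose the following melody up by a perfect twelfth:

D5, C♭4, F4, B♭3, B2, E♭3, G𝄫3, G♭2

A6 Gb5 C6 F5 F#4 Bb4 Dbb5 Db4

D5: a twelfth up reaches A, and 19 semitones makes it A6.
Cb4 up a perfect twelfth is Gb5.
A perfect twelfth up from F4 gives C6.
Bb3 up a perfect twelfth is F5.
B2: a twelfth up reaches F, and 19 semitones makes it F#4.
A perfect twelfth up from Eb3 gives Bb4.
Gbb3: a twelfth up reaches D, and 19 semitones makes it Dbb5.
A perfect twelfth up from Gb2 gives Db4.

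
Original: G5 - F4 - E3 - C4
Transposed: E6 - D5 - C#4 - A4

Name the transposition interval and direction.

From G5 to E6 is 6 letter names — a sixth of some quality.
G5 to E6 is 9 semitones, which makes it a major sixth; the second version is higher, so the direction is up.
Checking another pair — C4 → A4 — gives the same interval.

up a major sixth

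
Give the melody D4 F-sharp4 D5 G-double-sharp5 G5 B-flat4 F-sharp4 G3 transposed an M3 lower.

D4 to Bb3
F#4 to D4
D5 to Bb4
G##5 to E#5
G5 to Eb5
Bb4 to Gb4
F#4 to D4
G3 to Eb3

Bb3 D4 Bb4 E#5 Eb5 Gb4 D4 Eb3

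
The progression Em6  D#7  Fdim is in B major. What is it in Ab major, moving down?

Dbm6 C7 Ebbdim

B major down to Ab major is an augmented second; each chord root moves by that interval while the quality stays the same.
Em6: root E down an augmented second → Db, giving Dbm6.
D#7: root D# down an augmented second → C, giving C7.
Fdim: root F down an augmented second → Ebb, giving Ebbdim.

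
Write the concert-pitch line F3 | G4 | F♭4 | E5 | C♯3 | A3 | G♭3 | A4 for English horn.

The English horn sounds a perfect fifth below written, so the written part must be a perfect fifth above concert — transpose each note up.
F3 becomes C4
G4 becomes D5
Fb4 becomes Cb5
E5 becomes B5
C#3 becomes G#3
A3 becomes E4
Gb3 becomes Db4
A4 becomes E5

C4 D5 Cb5 B5 G#3 E4 Db4 E5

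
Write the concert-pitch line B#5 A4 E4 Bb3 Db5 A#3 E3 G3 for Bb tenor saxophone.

Written C4 sounds as Bb2 on the Bb tenor saxophone, so concert pitches are written a major ninth up.
B#5 to C##7
A4 to B5
E4 to F#5
Bb3 to C5
Db5 to Eb6
A#3 to B#4
E3 to F#4
G3 to A4

C##7 B5 F#5 C5 Eb6 B#4 F#4 A4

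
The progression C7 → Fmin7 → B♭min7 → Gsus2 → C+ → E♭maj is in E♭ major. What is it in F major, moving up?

D7 Gmin7 Cmin7 Asus2 D+ Fmaj

E♭ major up to F major is a major second; each chord root moves by that interval while the quality stays the same.
C7: root C up a major second → D, giving D7.
Fmin7: root F up a major second → G, giving Gmin7.
B♭min7: root B♭ up a major second → C, giving Cmin7.
Gsus2: root G up a major second → A, giving Asus2.
C+: root C up a major second → D, giving D+.
E♭maj: root E♭ up a major second → F, giving Fmaj.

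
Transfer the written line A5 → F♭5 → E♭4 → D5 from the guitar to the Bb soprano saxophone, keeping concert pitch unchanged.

B4 Gb4 F3 E4

First find concert pitch: the guitar sounds a perfect octave below written, so A5 F♭5 E♭4 D5 sounds A4 Fb4 Eb3 D4.
Then write for Bb soprano saxophone: it sounds a major second below written, so the part must be a major second above concert.
A4 → B4
Fb4 → Gb4
Eb3 → F3
D4 → E4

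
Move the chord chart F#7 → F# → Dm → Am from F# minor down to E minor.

E7 E Cm Gm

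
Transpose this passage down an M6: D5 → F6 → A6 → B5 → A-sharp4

F4 Ab5 C6 D5 C#4

D5 to F4
F6 to Ab5
A6 to C6
B5 to D5
A#4 to C#4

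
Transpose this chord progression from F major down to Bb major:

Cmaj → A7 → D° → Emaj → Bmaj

Fmaj D7 G° Amaj Emaj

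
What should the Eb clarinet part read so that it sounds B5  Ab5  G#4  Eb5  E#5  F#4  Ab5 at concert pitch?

Written C4 sounds as Eb4 on the Eb clarinet, so concert pitches are written a minor third down.
B5 -> G#5
Ab5 -> F5
G#4 -> E#4
Eb5 -> C5
E#5 -> C##5
F#4 -> D#4
Ab5 -> F5

G#5 F5 E#4 C5 C##5 D#4 F5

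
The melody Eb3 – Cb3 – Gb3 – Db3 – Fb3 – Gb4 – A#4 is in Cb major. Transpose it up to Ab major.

C4 Ab3 Eb4 Bb3 Db4 Eb5 F##5

Cb major to Ab major up is a major sixth, so every note moves up by that interval.
Eb3 → C4
Cb3 → Ab3
Gb3 → Eb4
Db3 → Bb3
Fb3 → Db4
Gb4 → Eb5
A#4 → F##5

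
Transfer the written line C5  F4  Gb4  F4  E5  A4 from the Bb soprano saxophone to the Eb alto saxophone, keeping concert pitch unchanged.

First find concert pitch: the Bb soprano saxophone sounds a major second below written, so C5 F4 Gb4 F4 E5 A4 sounds Bb4 Eb4 Fb4 Eb4 D5 G4.
Then write for Eb alto saxophone: it sounds a major sixth below written, so the part must be a major sixth above concert.
Bb4 → G5
Eb4 → C5
Fb4 → Db5
Eb4 → C5
D5 → B5
G4 → E5

G5 C5 Db5 C5 B5 E5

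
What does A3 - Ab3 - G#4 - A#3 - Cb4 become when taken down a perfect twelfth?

D2 Db2 C#3 D#2 Fb2

A perfect twelfth down from A3 gives D2.
Ab3 down a perfect twelfth is Db2.
A perfect twelfth down from G#4 gives C#3.
A perfect twelfth down from A#3 gives D#2.
Cb4 down a perfect twelfth is Fb2.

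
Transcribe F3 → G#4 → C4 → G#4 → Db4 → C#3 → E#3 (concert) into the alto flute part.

The alto flute sounds a perfect fourth below written, so the written part must be a perfect fourth above concert — transpose each note up.
F3 gives Bb3
G#4 gives C#5
C4 gives F4
G#4 gives C#5
Db4 gives Gb4
C#3 gives F#3
E#3 gives A#3

Bb3 C#5 F4 C#5 Gb4 F#3 A#3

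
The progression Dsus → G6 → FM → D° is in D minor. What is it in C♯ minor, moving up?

C#sus F#6 EM C#°

D minor up to C♯ minor is a major seventh; each chord root moves by that interval while the quality stays the same.
Dsus: root D up a major seventh → C#, giving C#sus.
G6: root G up a major seventh → F#, giving F#6.
FM: root F up a major seventh → E, giving EM.
D°: root D up a major seventh → C#, giving C#°.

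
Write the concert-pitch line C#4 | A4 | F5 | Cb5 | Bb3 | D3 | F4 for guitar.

Written C4 sounds as C3 on the guitar, so concert pitches are written a perfect octave up.
C#4 → C#5
A4 → A5
F5 → F6
Cb5 → Cb6
Bb3 → Bb4
D3 → D4
F4 → F5

C#5 A5 F6 Cb6 Bb4 D4 F5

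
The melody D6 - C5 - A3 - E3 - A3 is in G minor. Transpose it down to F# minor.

From G down to F# is a minor second; apply that to each pitch.
D6 to C#6
C5 to B4
A3 to G#3
E3 to D#3
A3 to G#3

C#6 B4 G#3 D#3 G#3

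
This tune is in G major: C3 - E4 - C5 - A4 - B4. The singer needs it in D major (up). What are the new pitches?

G3 B4 G5 E5 F#5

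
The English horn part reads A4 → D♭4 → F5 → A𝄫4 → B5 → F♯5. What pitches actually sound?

D4 Gb3 Bb4 Dbb4 E5 B4

Written C4 on the English horn sounds as F3, a perfect fifth lower; apply that shift to every note.
A4 gives D4
Db4 gives Gb3
F5 gives Bb4
Abb4 gives Dbb4
B5 gives E5
F#5 gives B4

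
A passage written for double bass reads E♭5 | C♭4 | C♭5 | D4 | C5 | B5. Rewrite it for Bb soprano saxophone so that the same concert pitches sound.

F4 Db3 Db4 E3 D4 C#5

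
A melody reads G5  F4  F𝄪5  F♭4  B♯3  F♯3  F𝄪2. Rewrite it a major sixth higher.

A major sixth up from G5 gives E6.
F4 up a major sixth is D5.
A major sixth up from F##5 gives D##6.
A major sixth up from Fb4 gives Db5.
B#3: a sixth up reaches G, and 9 semitones makes it G##4.
F#3: a sixth up reaches D, and 9 semitones makes it D#4.
A major sixth up from F##2 gives D##3.

E6 D5 D##6 Db5 G##4 D#4 D##3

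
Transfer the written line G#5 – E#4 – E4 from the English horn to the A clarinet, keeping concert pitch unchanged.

First find concert pitch: the English horn sounds a perfect fifth below written, so G#5 E#4 E4 sounds C#5 A#3 A3.
Then write for A clarinet: it sounds a minor third below written, so the part must be a minor third above concert.
C#5 → E5
A#3 → C#4
A3 → C4

E5 C#4 C4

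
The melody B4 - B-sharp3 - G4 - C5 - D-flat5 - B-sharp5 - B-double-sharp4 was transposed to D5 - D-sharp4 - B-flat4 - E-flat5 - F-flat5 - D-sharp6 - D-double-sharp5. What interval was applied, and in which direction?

Take the first pair: B4 → D5. B to D spans 3 letter names, so the interval is some kind of third.
B4 to D5 is 3 semitones, which makes it a minor third; the second version is higher, so the direction is up.
Checking another pair — B##4 → D##5 — gives the same interval.

up a minor third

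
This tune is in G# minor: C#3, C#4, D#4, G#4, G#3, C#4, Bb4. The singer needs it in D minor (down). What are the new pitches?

G2 G3 A3 D4 D3 G3 Fb4

From G# down to D is an augmented fourth; apply that to each pitch.
C#3 becomes G2
C#4 becomes G3
D#4 becomes A3
G#4 becomes D4
G#3 becomes D3
C#4 becomes G3
Bb4 becomes Fb4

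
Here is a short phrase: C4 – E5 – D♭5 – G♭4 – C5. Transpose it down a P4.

G3 B4 Ab4 Db4 G4

C4 → G3
E5 → B4
Db5 → Ab4
Gb4 → Db4
C5 → G4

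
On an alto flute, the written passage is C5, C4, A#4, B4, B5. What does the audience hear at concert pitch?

G4 G3 E#4 F#4 F#5

Written C4 on the alto flute sounds as G3, a perfect fourth lower; apply that shift to every note.
C5 to G4
C4 to G3
A#4 to E#4
B4 to F#4
B5 to F#5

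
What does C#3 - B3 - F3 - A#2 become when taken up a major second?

C#3: a second up reaches D, and 2 semitones makes it D#3.
B3: a second up reaches C, and 2 semitones makes it C#4.
F3 up a major second is G3.
A#2: a second up reaches B, and 2 semitones makes it B#2.

D#3 C#4 G3 B#2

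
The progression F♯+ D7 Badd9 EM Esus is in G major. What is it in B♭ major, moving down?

A+ F7 Dadd9 GM Gsus

G major down to B♭ major is a major sixth; each chord root moves by that interval while the quality stays the same.
F♯+: root F♯ down a major sixth → A, giving A+.
D7: root D down a major sixth → F, giving F7.
Badd9: root B down a major sixth → D, giving Dadd9.
EM: root E down a major sixth → G, giving GM.
Esus: root E down a major sixth → G, giving Gsus.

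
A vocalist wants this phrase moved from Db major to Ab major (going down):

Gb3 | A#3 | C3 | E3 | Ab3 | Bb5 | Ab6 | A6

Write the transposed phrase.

Db3 E#3 G2 B2 Eb3 F5 Eb6 E6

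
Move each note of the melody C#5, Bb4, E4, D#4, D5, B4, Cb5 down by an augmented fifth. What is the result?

C#5: a fifth down reaches F, and 8 semitones makes it F4.
An augmented fifth down from Bb4 gives Ebb4.
An augmented fifth down from E4 gives Ab3.
An augmented fifth down from D#4 gives G3.
D5 down an augmented fifth is Gb4.
B4: a fifth down reaches E, and 8 semitones makes it Eb4.
Cb5: a fifth down reaches F, and 8 semitones makes it Fbb4.

F4 Ebb4 Ab3 G3 Gb4 Eb4 Fbb4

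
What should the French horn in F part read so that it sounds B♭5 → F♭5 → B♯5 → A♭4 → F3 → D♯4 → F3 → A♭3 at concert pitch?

F6 Cb6 F##6 Eb5 C4 A#4 C4 Eb4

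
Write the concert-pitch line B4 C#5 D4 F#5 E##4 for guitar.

B5 C#6 D5 F#6 E##5

The guitar sounds a perfect octave below written, so the written part must be a perfect octave above concert — transpose each note up.
B4 → B5
C#5 → C#6
D4 → D5
F#5 → F#6
E##4 → E##5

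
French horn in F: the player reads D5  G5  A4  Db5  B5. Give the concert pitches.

The French horn in F sounds a perfect fifth below written, so transpose each written note down a perfect fifth.
D5 → G4
G5 → C5
A4 → D4
Db5 → Gb4
B5 → E5

G4 C5 D4 Gb4 E5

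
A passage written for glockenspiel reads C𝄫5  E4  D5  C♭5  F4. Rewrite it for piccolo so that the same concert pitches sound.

First find concert pitch: the glockenspiel sounds a perfect fifteenth above written, so C𝄫5 E4 D5 C♭5 F4 sounds Cbb7 E6 D7 Cb7 F6.
Then write for piccolo: it sounds a perfect octave above written, so the part must be a perfect octave below concert.
Cbb7 → Cbb6
E6 → E5
D7 → D6
Cb7 → Cb6
F6 → F5

Cbb6 E5 D6 Cb6 F5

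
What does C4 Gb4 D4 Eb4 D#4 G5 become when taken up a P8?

C5 Gb5 D5 Eb5 D#5 G6

C4 becomes C5
Gb4 becomes Gb5
D4 becomes D5
Eb4 becomes Eb5
D#4 becomes D#5
G5 becomes G6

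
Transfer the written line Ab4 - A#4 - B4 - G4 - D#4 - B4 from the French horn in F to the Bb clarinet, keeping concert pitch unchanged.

Eb4 E#4 F#4 D4 A#3 F#4

First find concert pitch: the French horn in F sounds a perfect fifth below written, so Ab4 A#4 B4 G4 D#4 B4 sounds Db4 D#4 E4 C4 G#3 E4.
Then write for Bb clarinet: it sounds a major second below written, so the part must be a major second above concert.
Db4 → Eb4
D#4 → E#4
E4 → F#4
C4 → D4
G#3 → A#3
E4 → F#4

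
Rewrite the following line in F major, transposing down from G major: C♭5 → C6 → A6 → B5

Bbb4 Bb5 G6 A5

G major to F major down is a major second, so every note moves down by that interval.
Cb5 to Bbb4
C6 to Bb5
A6 to G6
B5 to A5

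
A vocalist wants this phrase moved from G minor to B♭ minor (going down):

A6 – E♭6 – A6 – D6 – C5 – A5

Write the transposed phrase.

From G down to B♭ is a major sixth; apply that to each pitch.
A6 to C6
Eb6 to Gb5
A6 to C6
D6 to F5
C5 to Eb4
A5 to C5

C6 Gb5 C6 F5 Eb4 C5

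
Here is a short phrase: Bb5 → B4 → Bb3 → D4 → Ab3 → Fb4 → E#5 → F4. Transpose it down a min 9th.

A4 A#3 A2 C#3 G2 Eb3 D##4 E3

Bb5: a ninth down reaches A, and 13 semitones makes it A4.
A minor ninth down from B4 gives A#3.
Bb3: a ninth down reaches A, and 13 semitones makes it A2.
D4 down a minor ninth is C#3.
Ab3 down a minor ninth is G2.
Fb4: a ninth down reaches E, and 13 semitones makes it Eb3.
A minor ninth down from E#5 gives D##4.
F4: a ninth down reaches E, and 13 semitones makes it E3.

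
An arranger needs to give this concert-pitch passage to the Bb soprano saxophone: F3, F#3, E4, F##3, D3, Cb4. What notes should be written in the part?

G3 G#3 F#4 G##3 E3 Db4

Written C4 sounds as Bb3 on the Bb soprano saxophone, so concert pitches are written a major second up.
F3 -> G3
F#3 -> G#3
E4 -> F#4
F##3 -> G##3
D3 -> E3
Cb4 -> Db4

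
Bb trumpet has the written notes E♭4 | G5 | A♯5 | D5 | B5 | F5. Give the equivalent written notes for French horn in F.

First find concert pitch: the Bb trumpet sounds a major second below written, so E♭4 G5 A♯5 D5 B5 F5 sounds Db4 F5 G#5 C5 A5 Eb5.
Then write for French horn in F: it sounds a perfect fifth below written, so the part must be a perfect fifth above concert.
Db4 → Ab4
F5 → C6
G#5 → D#6
C5 → G5
A5 → E6
Eb5 → Bb5

Ab4 C6 D#6 G5 E6 Bb5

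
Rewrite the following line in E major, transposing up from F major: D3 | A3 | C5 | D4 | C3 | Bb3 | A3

From F up to E is a major seventh; apply that to each pitch.
D3 gives C#4
A3 gives G#4
C5 gives B5
D4 gives C#5
C3 gives B3
Bb3 gives A4
A3 gives G#4

C#4 G#4 B5 C#5 B3 A4 G#4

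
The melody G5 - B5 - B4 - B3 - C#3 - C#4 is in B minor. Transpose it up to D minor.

Bb5 D6 D5 D4 E3 E4

B minor to D minor up is a minor third, so every note moves up by that interval.
G5 becomes Bb5
B5 becomes D6
B4 becomes D5
B3 becomes D4
C#3 becomes E3
C#4 becomes E4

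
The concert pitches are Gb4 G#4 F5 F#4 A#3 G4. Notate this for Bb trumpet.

Ab4 A#4 G5 G#4 B#3 A4

Written C4 sounds as Bb3 on the Bb trumpet, so concert pitches are written a major second up.
Gb4 becomes Ab4
G#4 becomes A#4
F5 becomes G5
F#4 becomes G#4
A#3 becomes B#3
G4 becomes A4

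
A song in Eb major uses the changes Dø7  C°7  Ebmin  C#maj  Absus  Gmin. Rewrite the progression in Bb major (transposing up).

Eb major up to Bb major is a perfect fifth; each chord root moves by that interval while the quality stays the same.
Dø7: root D up a perfect fifth → A, giving Aø7.
C°7: root C up a perfect fifth → G, giving G°7.
Ebmin: root Eb up a perfect fifth → Bb, giving Bbmin.
C#maj: root C# up a perfect fifth → G#, giving G#maj.
Absus: root Ab up a perfect fifth → Eb, giving Ebsus.
Gmin: root G up a perfect fifth → D, giving Dmin.

Aø7 G°7 Bbmin G#maj Ebsus Dmin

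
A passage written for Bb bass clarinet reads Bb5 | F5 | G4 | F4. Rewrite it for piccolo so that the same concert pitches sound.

Ab3 Eb3 F2 Eb2

First find concert pitch: the Bb bass clarinet sounds a major ninth below written, so Bb5 F5 G4 F4 sounds Ab4 Eb4 F3 Eb3.
Then write for piccolo: it sounds a perfect octave above written, so the part must be a perfect octave below concert.
Ab4 → Ab3
Eb4 → Eb3
F3 → F2
Eb3 → Eb2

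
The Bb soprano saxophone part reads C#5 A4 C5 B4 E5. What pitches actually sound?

B4 G4 Bb4 A4 D5

Written C4 on the Bb soprano saxophone sounds as Bb3, a major second lower; apply that shift to every note.
C#5 -> B4
A4 -> G4
C5 -> Bb4
B4 -> A4
E5 -> D5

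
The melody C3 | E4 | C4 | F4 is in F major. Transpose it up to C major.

G3 B4 G4 C5

F major to C major up is a perfect fifth, so every note moves up by that interval.
C3 -> G3
E4 -> B4
C4 -> G4
F4 -> C5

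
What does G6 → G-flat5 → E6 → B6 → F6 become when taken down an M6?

Bb5 Bbb4 G5 D6 Ab5

G6 down a major sixth is Bb5.
Gb5: a sixth down reaches B, and 9 semitones makes it Bbb4.
A major sixth down from E6 gives G5.
A major sixth down from B6 gives D6.
F6 down a major sixth is Ab5.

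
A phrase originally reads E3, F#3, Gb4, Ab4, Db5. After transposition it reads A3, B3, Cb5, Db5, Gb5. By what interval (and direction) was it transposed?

From E3 to A3 is 4 letter names — a fourth of some quality.
E3 to A3 is 5 semitones, which makes it a perfect fourth; the second version is higher, so the direction is up.
Checking another pair — Db5 → Gb5 — gives the same interval.

up a perfect fourth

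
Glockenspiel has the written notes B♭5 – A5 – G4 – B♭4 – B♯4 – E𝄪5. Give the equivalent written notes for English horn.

F8 E8 D7 F7 F##7 B##7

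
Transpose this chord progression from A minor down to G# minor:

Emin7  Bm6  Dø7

D#min7 A#m6 C#ø7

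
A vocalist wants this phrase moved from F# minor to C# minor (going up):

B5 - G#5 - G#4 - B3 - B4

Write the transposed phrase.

F#6 D#6 D#5 F#4 F#5

F# minor to C# minor up is a perfect fifth, so every note moves up by that interval.
B5 becomes F#6
G#5 becomes D#6
G#4 becomes D#5
B3 becomes F#4
B4 becomes F#5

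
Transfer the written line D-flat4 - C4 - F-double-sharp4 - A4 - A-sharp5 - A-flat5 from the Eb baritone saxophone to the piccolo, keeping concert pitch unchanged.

First find concert pitch: the Eb baritone saxophone sounds a major thirteenth below written, so D-flat4 C4 F-double-sharp4 A4 A-sharp5 A-flat5 sounds Fb2 Eb2 A#2 C3 C#4 Cb4.
Then write for piccolo: it sounds a perfect octave above written, so the part must be a perfect octave below concert.
Fb2 → Fb1
Eb2 → Eb1
A#2 → A#1
C3 → C2
C#4 → C#3
Cb4 → Cb3

Fb1 Eb1 A#1 C2 C#3 Cb3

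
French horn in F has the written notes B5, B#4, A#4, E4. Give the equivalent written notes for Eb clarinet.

First find concert pitch: the French horn in F sounds a perfect fifth below written, so B5 B#4 A#4 E4 sounds E5 E#4 D#4 A3.
Then write for Eb clarinet: it sounds a minor third above written, so the part must be a minor third below concert.
E5 → C#5
E#4 → C##4
D#4 → B#3
A3 → F#3

C#5 C##4 B#3 F#3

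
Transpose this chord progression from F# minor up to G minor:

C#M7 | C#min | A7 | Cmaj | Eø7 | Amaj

F# minor up to G minor is a minor second; each chord root moves by that interval while the quality stays the same.
C#M7: root C# up a minor second → D, giving DM7.
C#min: root C# up a minor second → D, giving Dmin.
A7: root A up a minor second → Bb, giving Bb7.
Cmaj: root C up a minor second → Db, giving Dbmaj.
Eø7: root E up a minor second → F, giving Fø7.
Amaj: root A up a minor second → Bb, giving Bbmaj.

DM7 Dmin Bb7 Dbmaj Fø7 Bbmaj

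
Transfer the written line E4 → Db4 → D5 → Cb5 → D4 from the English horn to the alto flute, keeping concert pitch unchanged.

First find concert pitch: the English horn sounds a perfect fifth below written, so E4 Db4 D5 Cb5 D4 sounds A3 Gb3 G4 Fb4 G3.
Then write for alto flute: it sounds a perfect fourth below written, so the part must be a perfect fourth above concert.
A3 → D4
Gb3 → Cb4
G4 → C5
Fb4 → Bbb4
G3 → C4

D4 Cb4 C5 Bbb4 C4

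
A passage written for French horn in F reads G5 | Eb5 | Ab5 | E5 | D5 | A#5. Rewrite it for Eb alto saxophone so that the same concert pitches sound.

A5 F5 Bb5 F#5 E5 B#5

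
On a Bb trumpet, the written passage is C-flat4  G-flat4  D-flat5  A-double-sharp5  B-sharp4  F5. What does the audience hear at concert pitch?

Bbb3 Fb4 Cb5 G##5 A#4 Eb5

Written C4 on the Bb trumpet sounds as Bb3, a major second lower; apply that shift to every note.
Cb4 gives Bbb3
Gb4 gives Fb4
Db5 gives Cb5
A##5 gives G##5
B#4 gives A#4
F5 gives Eb5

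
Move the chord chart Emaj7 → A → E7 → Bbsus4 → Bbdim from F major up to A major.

G#maj7 C# G#7 Dsus4 Ddim

F major up to A major is a major third; each chord root moves by that interval while the quality stays the same.
Emaj7: root E up a major third → G#, giving G#maj7.
A: root A up a major third → C#, giving C#.
E7: root E up a major third → G#, giving G#7.
Bbsus4: root Bb up a major third → D, giving Dsus4.
Bbdim: root Bb up a major third → D, giving Ddim.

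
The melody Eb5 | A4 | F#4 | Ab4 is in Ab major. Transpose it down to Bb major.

F4 B3 G#3 Bb3

Ab major to Bb major down is a minor seventh, so every note moves down by that interval.
Eb5 becomes F4
A4 becomes B3
F#4 becomes G#3
Ab4 becomes Bb3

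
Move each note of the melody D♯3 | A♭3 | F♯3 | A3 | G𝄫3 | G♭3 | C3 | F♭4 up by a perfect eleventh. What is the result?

G#4 Db5 B4 D5 Cbb5 Cb5 F4 Bbb5

D#3: an eleventh up reaches G, and 17 semitones makes it G#4.
Ab3: an eleventh up reaches D, and 17 semitones makes it Db5.
F#3 up a perfect eleventh is B4.
A3: an eleventh up reaches D, and 17 semitones makes it D5.
A perfect eleventh up from Gbb3 gives Cbb5.
Gb3 up a perfect eleventh is Cb5.
C3 up a perfect eleventh is F4.
Fb4: an eleventh up reaches B, and 17 semitones makes it Bbb5.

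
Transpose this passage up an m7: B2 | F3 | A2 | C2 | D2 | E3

A3 Eb4 G3 Bb2 C3 D4

A minor seventh up from B2 gives A3.
F3 up a minor seventh is Eb4.
A minor seventh up from A2 gives G3.
C2 up a minor seventh is Bb2.
D2: a seventh up reaches C, and 10 semitones makes it C3.
E3: a seventh up reaches D, and 10 semitones makes it D4.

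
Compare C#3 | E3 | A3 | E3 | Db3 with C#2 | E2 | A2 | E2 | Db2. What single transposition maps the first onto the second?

down a perfect octave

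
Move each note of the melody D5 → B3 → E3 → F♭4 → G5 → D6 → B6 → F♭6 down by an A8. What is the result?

Db4 Bb2 Eb2 Fbb3 Gb4 Db5 Bb5 Fbb5

D5: an octave down reaches D, and 13 semitones makes it Db4.
B3: an octave down reaches B, and 13 semitones makes it Bb2.
An augmented octave down from E3 gives Eb2.
Fb4: an octave down reaches F, and 13 semitones makes it Fbb3.
G5 down an augmented octave is Gb4.
D6: an octave down reaches D, and 13 semitones makes it Db5.
B6 down an augmented octave is Bb5.
Fb6: an octave down reaches F, and 13 semitones makes it Fbb5.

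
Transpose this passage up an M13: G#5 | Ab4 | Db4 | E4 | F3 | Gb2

E#7 F6 Bb5 C#6 D5 Eb4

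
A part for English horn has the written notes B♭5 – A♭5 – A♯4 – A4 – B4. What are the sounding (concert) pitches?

The English horn sounds a perfect fifth below written, so transpose each written note down a perfect fifth.
Bb5 → Eb5
Ab5 → Db5
A#4 → D#4
A4 → D4
B4 → E4

Eb5 Db5 D#4 D4 E4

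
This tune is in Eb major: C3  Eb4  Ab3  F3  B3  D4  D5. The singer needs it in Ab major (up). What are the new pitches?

F3 Ab4 Db4 Bb3 E4 G4 G5

From Eb up to Ab is a perfect fourth; apply that to each pitch.
C3 becomes F3
Eb4 becomes Ab4
Ab3 becomes Db4
F3 becomes Bb3
B3 becomes E4
D4 becomes G4
D5 becomes G5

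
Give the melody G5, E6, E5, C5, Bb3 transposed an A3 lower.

Ebb5 Cb6 Cb5 Abb4 Gbb3

G5 becomes Ebb5
E6 becomes Cb6
E5 becomes Cb5
C5 becomes Abb4
Bb3 becomes Gbb3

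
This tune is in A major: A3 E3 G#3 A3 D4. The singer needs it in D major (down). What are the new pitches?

D3 A2 C#3 D3 G3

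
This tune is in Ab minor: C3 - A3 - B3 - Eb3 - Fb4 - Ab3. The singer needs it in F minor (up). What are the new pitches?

From Ab up to F is a major sixth; apply that to each pitch.
C3 → A3
A3 → F#4
B3 → G#4
Eb3 → C4
Fb4 → Db5
Ab3 → F4

A3 F#4 G#4 C4 Db5 F4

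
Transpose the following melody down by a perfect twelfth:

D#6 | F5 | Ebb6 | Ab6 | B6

D#6 becomes G#4
F5 becomes Bb3
Ebb6 becomes Abb4
Ab6 becomes Db5
B6 becomes E5

G#4 Bb3 Abb4 Db5 E5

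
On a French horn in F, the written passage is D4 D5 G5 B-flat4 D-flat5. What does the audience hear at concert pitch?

The French horn in F sounds a perfect fifth below written, so transpose each written note down a perfect fifth.
D4 -> G3
D5 -> G4
G5 -> C5
Bb4 -> Eb4
Db5 -> Gb4

G3 G4 C5 Eb4 Gb4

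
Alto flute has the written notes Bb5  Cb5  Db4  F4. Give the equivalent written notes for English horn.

First find concert pitch: the alto flute sounds a perfect fourth below written, so Bb5 Cb5 Db4 F4 sounds F5 Gb4 Ab3 C4.
Then write for English horn: it sounds a perfect fifth below written, so the part must be a perfect fifth above concert.
F5 → C6
Gb4 → Db5
Ab3 → Eb4
C4 → G4

C6 Db5 Eb4 G4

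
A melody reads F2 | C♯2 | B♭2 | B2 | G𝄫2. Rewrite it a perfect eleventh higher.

F2 up a perfect eleventh is Bb3.
C#2 up a perfect eleventh is F#3.
Bb2 up a perfect eleventh is Eb4.
B2 up a perfect eleventh is E4.
A perfect eleventh up from Gbb2 gives Cbb4.

Bb3 F#3 Eb4 E4 Cbb4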